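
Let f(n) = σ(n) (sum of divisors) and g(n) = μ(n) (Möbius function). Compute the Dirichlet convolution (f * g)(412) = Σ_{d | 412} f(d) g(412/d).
(σ * μ)(412) = 412

Divisors of 412: [1, 2, 4, 103, 206, 412]. For each d | 412:
  d = 1: σ(1) · μ(412/1) = 1 · 0 = 0
  d = 2: σ(2) · μ(412/2) = 3 · 1 = 3
  d = 4: σ(4) · μ(412/4) = 7 · -1 = -7
  d = 103: σ(103) · μ(412/103) = 104 · 0 = 0
  d = 206: σ(206) · μ(412/206) = 312 · -1 = -312
  d = 412: σ(412) · μ(412/412) = 728 · 1 = 728
Summing: (σ * μ)(412) = 0 + 3 + -7 + 0 + -312 + 728 = 412.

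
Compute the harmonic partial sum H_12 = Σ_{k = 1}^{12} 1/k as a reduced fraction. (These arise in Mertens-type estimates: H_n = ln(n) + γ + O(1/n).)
H_12 = 86021/27720

Direct summation: H_12 = 1 + 1/2 + ... + 1/12. The least common denominator is lcm(1, ..., 12) = 27720; over this denominator the numerator is 27720 + 13860 + 9240 + 6930 + 5544 + 4620 + 3960 + 3465 + 3080 + 2772 + 2520 + 2310 = 86021, so H_12 = 86021/27720 (already in lowest terms) ≈ 3.10321. (The PNT-adjacent estimate ln(12) + γ ≈ 3.06212 matches within O(1/n).)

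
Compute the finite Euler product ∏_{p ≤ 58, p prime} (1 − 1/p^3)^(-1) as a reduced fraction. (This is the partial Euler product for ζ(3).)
∏ = 16238292364256237331040396846411171054751/13509219810297755163480275884866445246464

The primes p ≤ 58 are [2, 3, 5, 7, 11, 13, 17, 19, 23, 29, 31, 37, 41, 43, 47, 53]. For each prime, (1 − 1/p^3)^(-1) = p^3 / (p^3 − 1). The product is (1 − 1/2^3)^(-1), (1 − 1/3^3)^(-1), (1 − 1/5^3)^(-1), (1 − 1/7^3)^(-1), (1 − 1/11^3)^(-1), (1 − 1/13^3)^(-1), (1 − 1/17^3)^(-1), (1 − 1/19^3)^(-1), (1 − 1/23^3)^(-1), (1 − 1/29^3)^(-1), (1 − 1/31^3)^(-1), (1 − 1/37^3)^(-1), (1 − 1/41^3)^(-1), (1 − 1/43^3)^(-1), (1 − 1/47^3)^(-1), (1 − 1/53^3)^(-1) = ∏ p^3 / (p^3 − 1) = 16238292364256237331040396846411171054751/13509219810297755163480275884866445246464.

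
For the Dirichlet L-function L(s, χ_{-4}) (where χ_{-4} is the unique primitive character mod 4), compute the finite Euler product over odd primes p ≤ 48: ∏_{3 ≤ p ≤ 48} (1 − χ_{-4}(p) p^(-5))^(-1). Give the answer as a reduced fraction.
∏ = 7508883803148623376075754946450365737429310788606076172798130278074505/7537845509642297199917174706861149114875564283464393121061743521431552

The odd primes p ≤ 48 are [3, 5, 7, 11, 13, 17, 19, 23, 29, 31, 37, 41, 43, 47]. For each, χ(p) = 1 if p ≡ 1 mod 4, χ(p) = −1 if p ≡ 3 mod 4. Taking (1 − χ(p)/p^5)^(-1) = p^5/(p^5 − χ(p)): (1 − (-1)/3^5)^(-1) · (1 − (1)/5^5)^(-1) · (1 − (-1)/7^5)^(-1) · (1 − (-1)/11^5)^(-1) · (1 − (1)/13^5)^(-1) · (1 − (1)/17^5)^(-1) · (1 − (-1)/19^5)^(-1) · (1 − (-1)/23^5)^(-1) · (1 − (1)/29^5)^(-1) · (1 − (-1)/31^5)^(-1) · (1 − (1)/37^5)^(-1) · (1 − (1)/41^5)^(-1) · (1 − (-1)/43^5)^(-1) · (1 − (-1)/47^5)^(-1) = 7508883803148623376075754946450365737429310788606076172798130278074505/7537845509642297199917174706861149114875564283464393121061743521431552.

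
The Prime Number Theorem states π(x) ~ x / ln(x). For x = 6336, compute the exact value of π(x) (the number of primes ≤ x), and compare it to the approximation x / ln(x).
π(6336) = 824;  x/ln(x) ≈ 723.78;  relative error ≈ 12.16%.

Directly count primes up to 6336: π(6336) = 824. The PNT approximation gives 6336/ln(6336) ≈ 6336/8.75400 ≈ 723.78. Relative error (π(x) − x/ln(x)) / π(x) ≈ 12.16%; the approximation is known to undercount slightly (Li(x) is a better estimate).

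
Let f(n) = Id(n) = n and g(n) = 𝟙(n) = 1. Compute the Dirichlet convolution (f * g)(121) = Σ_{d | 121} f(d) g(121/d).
(Id * 𝟙)(121) = 133

Divisors of 121: [1, 11, 121]. For each d | 121:
  d = 1: Id(1) · 𝟙(121/1) = 1 · 1 = 1
  d = 11: Id(11) · 𝟙(121/11) = 11 · 1 = 11
  d = 121: Id(121) · 𝟙(121/121) = 121 · 1 = 121
Summing: (Id * 𝟙)(121) = 1 + 11 + 121 = 133.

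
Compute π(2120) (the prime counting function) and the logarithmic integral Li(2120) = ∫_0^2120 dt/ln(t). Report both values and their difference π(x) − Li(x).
π(2120) = 319;  Li(2120) ≈ 330.54;  π(x) − Li(x) ≈ -11.54.

Direct count of primes ≤ 2120 gives π(2120) = 319. Numerical evaluation of the logarithmic integral gives Li(2120) ≈ 330.54. The difference π(x) − Li(x) ≈ -11.54 is typically negative for small/moderate x (Li(x) overestimates), though Littlewood's theorem shows this sign changes infinitely often.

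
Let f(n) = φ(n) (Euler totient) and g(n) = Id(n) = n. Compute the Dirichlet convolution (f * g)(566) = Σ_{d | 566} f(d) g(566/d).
(φ * Id)(566) = 1695

Divisors of 566: [1, 2, 283, 566]. For each d | 566:
  d = 1: φ(1) · Id(566/1) = 1 · 566 = 566
  d = 2: φ(2) · Id(566/2) = 1 · 283 = 283
  d = 283: φ(283) · Id(566/283) = 282 · 2 = 564
  d = 566: φ(566) · Id(566/566) = 282 · 1 = 282
Summing: (φ * Id)(566) = 566 + 283 + 564 + 282 = 1695.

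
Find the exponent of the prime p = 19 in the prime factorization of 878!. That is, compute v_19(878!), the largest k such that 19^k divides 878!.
v_19(878!) = 48

Legendre's formula: v_p(n!) = Σ_{k ≥ 1} ⌊n / p^k⌋. For p = 19, n = 878, the terms are:
  ⌊878/19^1⌋ = ⌊878/19⌋ = 46
  ⌊878/19^2⌋ = ⌊878/361⌋ = 2
(the next term ⌊878/19^3⌋ = 0, terminating the sum). Summing: v_19(878!) = 46 + 2 = 48.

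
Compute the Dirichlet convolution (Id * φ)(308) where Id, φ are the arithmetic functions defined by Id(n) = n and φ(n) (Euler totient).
(Id * φ)(308) = 2184

Divisors of 308: [1, 2, 4, 7, 11, 14, 22, 28, 44, 77, 154, 308]. For each d | 308:
  d = 1: Id(1) · φ(308/1) = 1 · 120 = 120
  d = 2: Id(2) · φ(308/2) = 2 · 60 = 120
  d = 4: Id(4) · φ(308/4) = 4 · 60 = 240
  d = 7: Id(7) · φ(308/7) = 7 · 20 = 140
  d = 11: Id(11) · φ(308/11) = 11 · 12 = 132
  d = 14: Id(14) · φ(308/14) = 14 · 10 = 140
  d = 22: Id(22) · φ(308/22) = 22 · 6 = 132
  d = 28: Id(28) · φ(308/28) = 28 · 10 = 280
  d = 44: Id(44) · φ(308/44) = 44 · 6 = 264
  d = 77: Id(77) · φ(308/77) = 77 · 2 = 154
  d = 154: Id(154) · φ(308/154) = 154 · 1 = 154
  d = 308: Id(308) · φ(308/308) = 308 · 1 = 308
Summing: (Id * φ)(308) = 120 + 120 + 240 + 140 + 132 + 140 + 132 + 280 + 264 + 154 + 154 + 308 = 2184.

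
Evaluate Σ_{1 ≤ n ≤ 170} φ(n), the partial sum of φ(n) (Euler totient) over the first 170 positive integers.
Σ_{n ≤ 170} φ(n) = 8830

Compute φ(n) for each 1 ≤ n ≤ 170: φ(1) = 1, φ(2) = 1, φ(3) = 2, φ(4) = 2, φ(5) = 4, φ(6) = 2, φ(7) = 6, φ(8) = 4, φ(9) = 6, φ(10) = 4, φ(11) = 10, φ(12) = 4, φ(13) = 12, φ(14) = 6, φ(15) = 8, φ(16) = 8, φ(17) = 16, φ(18) = 6, φ(19) = 18, φ(20) = 8, φ(21) = 12, φ(22) = 10, φ(23) = 22, φ(24) = 8, φ(25) = 20, φ(26) = 12, φ(27) = 18, φ(28) = 12, φ(29) = 28, φ(30) = 8, φ(31) = 30, φ(32) = 16, φ(33) = 20, φ(34) = 16, φ(35) = 24, φ(36) = 12, φ(37) = 36, φ(38) = 18, φ(39) = 24, φ(40) = 16, φ(41) = 40, φ(42) = 12, φ(43) = 42, φ(44) = 20, φ(45) = 24, φ(46) = 22, φ(47) = 46, φ(48) = 16, φ(49) = 42, φ(50) = 20, φ(51) = 32, φ(52) = 24, φ(53) = 52, φ(54) = 18, φ(55) = 40, φ(56) = 24, φ(57) = 36, φ(58) = 28, φ(59) = 58, φ(60) = 16, φ(61) = 60, φ(62) = 30, φ(63) = 36, φ(64) = 32, φ(65) = 48, φ(66) = 20, φ(67) = 66, φ(68) = 32, φ(69) = 44, φ(70) = 24, φ(71) = 70, φ(72) = 24, φ(73) = 72, φ(74) = 36, φ(75) = 40, φ(76) = 36, φ(77) = 60, φ(78) = 24, φ(79) = 78, φ(80) = 32, φ(81) = 54, φ(82) = 40, φ(83) = 82, φ(84) = 24, φ(85) = 64, φ(86) = 42, φ(87) = 56, φ(88) = 40, φ(89) = 88, φ(90) = 24, φ(91) = 72, φ(92) = 44, φ(93) = 60, φ(94) = 46, φ(95) = 72, φ(96) = 32, φ(97) = 96, φ(98) = 42, φ(99) = 60, φ(100) = 40, φ(101) = 100, φ(102) = 32, φ(103) = 102, φ(104) = 48, φ(105) = 48, φ(106) = 52, φ(107) = 106, φ(108) = 36, φ(109) = 108, φ(110) = 40, φ(111) = 72, φ(112) = 48, φ(113) = 112, φ(114) = 36, φ(115) = 88, φ(116) = 56, φ(117) = 72, φ(118) = 58, φ(119) = 96, φ(120) = 32, φ(121) = 110, φ(122) = 60, φ(123) = 80, φ(124) = 60, φ(125) = 100, φ(126) = 36, φ(127) = 126, φ(128) = 64, φ(129) = 84, φ(130) = 48, φ(131) = 130, φ(132) = 40, φ(133) = 108, φ(134) = 66, φ(135) = 72, φ(136) = 64, φ(137) = 136, φ(138) = 44, φ(139) = 138, φ(140) = 48, φ(141) = 92, φ(142) = 70, φ(143) = 120, φ(144) = 48, φ(145) = 112, φ(146) = 72, φ(147) = 84, φ(148) = 72, φ(149) = 148, φ(150) = 40, φ(151) = 150, φ(152) = 72, φ(153) = 96, φ(154) = 60, φ(155) = 120, φ(156) = 48, φ(157) = 156, φ(158) = 78, φ(159) = 104, φ(160) = 64, φ(161) = 132, φ(162) = 54, φ(163) = 162, φ(164) = 80, φ(165) = 80, φ(166) = 82, φ(167) = 166, φ(168) = 48, φ(169) = 156, φ(170) = 64. Summing all 170 values: 8830. (Average order: Σ_{n ≤ x} φ(n) ~ (3/π²) x². For x = 170, (3/π²)·170² ≈ 8784.55.)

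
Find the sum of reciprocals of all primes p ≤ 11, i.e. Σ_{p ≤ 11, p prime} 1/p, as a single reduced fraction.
Σ 1/p = 2927/2310

π(11) = 5, so the primes ≤ 11 are [2, 3, 5, 7, 11]. Summing 1/p over these primes: 2927/2310 ≈ 1.2671. Mertens estimate ln ln(11) + 0.2615 ≈ 1.1361.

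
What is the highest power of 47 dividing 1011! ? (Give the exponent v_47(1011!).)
v_47(1011!) = 21

Legendre's formula: v_p(n!) = Σ_{k ≥ 1} ⌊n / p^k⌋. For p = 47, n = 1011, the terms are:
  ⌊1011/47^1⌋ = ⌊1011/47⌋ = 21
(the next term ⌊1011/47^2⌋ = 0, terminating the sum). Summing: v_47(1011!) = 21 = 21.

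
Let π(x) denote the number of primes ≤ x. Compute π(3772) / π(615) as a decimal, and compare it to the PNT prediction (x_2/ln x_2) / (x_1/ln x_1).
π(3772)/π(615) = 525/112 ≈ 4.6875;  PNT prediction ≈ 4.7825.

π(615) = 112 and π(3772) = 525, so π(3772)/π(615) ≈ 4.6875. The PNT-predicted ratio is (3772/ln(3772)) / (615/ln(615)) ≈ 4.7825. The two agree to within a few percent, as expected.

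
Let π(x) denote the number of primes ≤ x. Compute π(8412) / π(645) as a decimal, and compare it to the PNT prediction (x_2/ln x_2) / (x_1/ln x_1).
π(8412)/π(645) = 1051/117 ≈ 8.9829;  PNT prediction ≈ 9.3358.

π(645) = 117 and π(8412) = 1051, so π(8412)/π(645) ≈ 8.9829. The PNT-predicted ratio is (8412/ln(8412)) / (645/ln(645)) ≈ 9.3358. The two agree to within a few percent, as expected.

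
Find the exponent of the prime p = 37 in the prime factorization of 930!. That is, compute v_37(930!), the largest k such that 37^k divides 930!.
v_37(930!) = 25

Legendre's formula: v_p(n!) = Σ_{k ≥ 1} ⌊n / p^k⌋. For p = 37, n = 930, the terms are:
  ⌊930/37^1⌋ = ⌊930/37⌋ = 25
(the next term ⌊930/37^2⌋ = 0, terminating the sum). Summing: v_37(930!) = 25 = 25.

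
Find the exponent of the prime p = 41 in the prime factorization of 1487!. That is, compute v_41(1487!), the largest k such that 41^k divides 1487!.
v_41(1487!) = 36

Legendre's formula: v_p(n!) = Σ_{k ≥ 1} ⌊n / p^k⌋. For p = 41, n = 1487, the terms are:
  ⌊1487/41^1⌋ = ⌊1487/41⌋ = 36
(the next term ⌊1487/41^2⌋ = 0, terminating the sum). Summing: v_41(1487!) = 36 = 36.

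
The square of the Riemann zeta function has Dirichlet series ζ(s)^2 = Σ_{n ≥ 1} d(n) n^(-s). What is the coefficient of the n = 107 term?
d(107) = 2

ζ(s)^2 = (Σ 1/m^s)(Σ 1/k^s). The coefficient of 1/n^s in the product is the number of ordered pairs (m, k) with mk = n, which equals d(n). For n = 107, divisors are [1, 107], so d(107) = 2.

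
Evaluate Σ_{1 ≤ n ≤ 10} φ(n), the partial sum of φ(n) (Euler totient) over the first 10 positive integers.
Σ_{n ≤ 10} φ(n) = 32

Compute φ(n) for each 1 ≤ n ≤ 10: φ(1) = 1, φ(2) = 1, φ(3) = 2, φ(4) = 2, φ(5) = 4, φ(6) = 2, φ(7) = 6, φ(8) = 4, φ(9) = 6, φ(10) = 4. Summing all 10 values: 32. (Average order: Σ_{n ≤ x} φ(n) ~ (3/π²) x². For x = 10, (3/π²)·10² ≈ 30.40.)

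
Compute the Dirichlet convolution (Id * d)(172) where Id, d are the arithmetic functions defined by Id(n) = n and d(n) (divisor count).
(Id * d)(172) = 495

Divisors of 172: [1, 2, 4, 43, 86, 172]. For each d | 172:
  d = 1: Id(1) · d(172/1) = 1 · 6 = 6
  d = 2: Id(2) · d(172/2) = 2 · 4 = 8
  d = 4: Id(4) · d(172/4) = 4 · 2 = 8
  d = 43: Id(43) · d(172/43) = 43 · 3 = 129
  d = 86: Id(86) · d(172/86) = 86 · 2 = 172
  d = 172: Id(172) · d(172/172) = 172 · 1 = 172
Summing: (Id * d)(172) = 6 + 8 + 8 + 129 + 172 + 172 = 495.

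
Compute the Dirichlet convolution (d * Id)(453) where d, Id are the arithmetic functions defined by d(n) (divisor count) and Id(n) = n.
(d * Id)(453) = 765

Divisors of 453: [1, 3, 151, 453]. For each d | 453:
  d = 1: d(1) · Id(453/1) = 1 · 453 = 453
  d = 3: d(3) · Id(453/3) = 2 · 151 = 302
  d = 151: d(151) · Id(453/151) = 2 · 3 = 6
  d = 453: d(453) · Id(453/453) = 4 · 1 = 4
Summing: (d * Id)(453) = 453 + 302 + 6 + 4 = 765.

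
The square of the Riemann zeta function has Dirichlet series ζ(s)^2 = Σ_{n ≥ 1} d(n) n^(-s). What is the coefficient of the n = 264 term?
d(264) = 16

ζ(s)^2 = (Σ 1/m^s)(Σ 1/k^s). The coefficient of 1/n^s in the product is the number of ordered pairs (m, k) with mk = n, which equals d(n). For n = 264, divisors are [1, 2, 3, 4, 6, 8, 11, 12, 22, 24, 33, 44, 66, 88, 132, 264], so d(264) = 16.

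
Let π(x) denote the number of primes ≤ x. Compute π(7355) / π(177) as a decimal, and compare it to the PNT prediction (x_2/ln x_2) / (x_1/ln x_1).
π(7355)/π(177) = 937/40 ≈ 23.4250;  PNT prediction ≈ 24.1587.

π(177) = 40 and π(7355) = 937, so π(7355)/π(177) ≈ 23.4250. The PNT-predicted ratio is (7355/ln(7355)) / (177/ln(177)) ≈ 24.1587. The two agree to within a few percent, as expected.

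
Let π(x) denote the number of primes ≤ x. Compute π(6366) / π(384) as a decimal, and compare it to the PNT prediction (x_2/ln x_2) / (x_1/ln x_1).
π(6366)/π(384) = 829/76 ≈ 10.9079;  PNT prediction ≈ 11.2631.

π(384) = 76 and π(6366) = 829, so π(6366)/π(384) ≈ 10.9079. The PNT-predicted ratio is (6366/ln(6366)) / (384/ln(384)) ≈ 11.2631. The two agree to within a few percent, as expected.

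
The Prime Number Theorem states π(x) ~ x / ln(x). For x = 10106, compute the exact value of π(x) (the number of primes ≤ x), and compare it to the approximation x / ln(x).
π(10106) = 1241;  x/ln(x) ≈ 1095.99;  relative error ≈ 11.68%.

Directly count primes up to 10106: π(10106) = 1241. The PNT approximation gives 10106/ln(10106) ≈ 10106/9.22088 ≈ 1095.99. Relative error (π(x) − x/ln(x)) / π(x) ≈ 11.68%; the approximation is known to undercount slightly (Li(x) is a better estimate).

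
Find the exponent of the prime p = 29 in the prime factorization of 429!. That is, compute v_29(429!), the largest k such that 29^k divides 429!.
v_29(429!) = 14

Legendre's formula: v_p(n!) = Σ_{k ≥ 1} ⌊n / p^k⌋. For p = 29, n = 429, the terms are:
  ⌊429/29^1⌋ = ⌊429/29⌋ = 14
(the next term ⌊429/29^2⌋ = 0, terminating the sum). Summing: v_29(429!) = 14 = 14.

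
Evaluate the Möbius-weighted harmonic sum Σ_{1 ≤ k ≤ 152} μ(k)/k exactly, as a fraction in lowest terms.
Σ μ(k)/k = 498553581288971583508015817946071430122138094746515981177/75106511663943725776296745409664000450228387787452181363970

Values of μ(k) for 1 ≤ k ≤ 152: μ(1) = 1, μ(2) = -1, μ(3) = -1, μ(5) = -1, μ(6) = 1, μ(7) = -1, μ(10) = 1, μ(11) = -1, μ(13) = -1, μ(14) = 1, μ(15) = 1, μ(17) = -1, μ(19) = -1, μ(21) = 1, μ(22) = 1, μ(23) = -1, μ(26) = 1, μ(29) = -1, μ(30) = -1, μ(31) = -1, μ(33) = 1, μ(34) = 1, μ(35) = 1, μ(37) = -1, μ(38) = 1, μ(39) = 1, μ(41) = -1, μ(42) = -1, μ(43) = -1, μ(46) = 1, μ(47) = -1, μ(51) = 1, μ(53) = -1, μ(55) = 1, μ(57) = 1, μ(58) = 1, μ(59) = -1, μ(61) = -1, μ(62) = 1, μ(65) = 1, μ(66) = -1, μ(67) = -1, μ(69) = 1, μ(70) = -1, μ(71) = -1, μ(73) = -1, μ(74) = 1, μ(77) = 1, μ(78) = -1, μ(79) = -1, μ(82) = 1, μ(83) = -1, μ(85) = 1, μ(86) = 1, μ(87) = 1, μ(89) = -1, μ(91) = 1, μ(93) = 1, μ(94) = 1, μ(95) = 1, μ(97) = -1, μ(101) = -1, μ(102) = -1, μ(103) = -1, μ(105) = -1, μ(106) = 1, μ(107) = -1, μ(109) = -1, μ(110) = -1, μ(111) = 1, μ(113) = -1, μ(114) = -1, μ(115) = 1, μ(118) = 1, μ(119) = 1, μ(122) = 1, μ(123) = 1, μ(127) = -1, μ(129) = 1, μ(130) = -1, μ(131) = -1, μ(133) = 1, μ(134) = 1, μ(137) = -1, μ(138) = -1, μ(139) = -1, μ(141) = 1, μ(142) = 1, μ(143) = 1, μ(145) = 1, μ(146) = 1, μ(149) = -1, μ(151) = -1, with μ = 0 on non-squarefree integers. Summing μ(k)/k for k where μ(k) ≠ 0 gives 498553581288971583508015817946071430122138094746515981177/75106511663943725776296745409664000450228387787452181363970 ≈ 0.0066. (PNT ⟺ this sum → 0 as n → ∞.)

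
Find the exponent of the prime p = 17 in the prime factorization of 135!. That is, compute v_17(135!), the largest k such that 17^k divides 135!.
v_17(135!) = 7

Legendre's formula: v_p(n!) = Σ_{k ≥ 1} ⌊n / p^k⌋. For p = 17, n = 135, the terms are:
  ⌊135/17^1⌋ = ⌊135/17⌋ = 7
(the next term ⌊135/17^2⌋ = 0, terminating the sum). Summing: v_17(135!) = 7 = 7.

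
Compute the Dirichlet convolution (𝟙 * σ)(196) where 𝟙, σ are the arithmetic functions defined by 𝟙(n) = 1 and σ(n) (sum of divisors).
(𝟙 * σ)(196) = 726

Divisors of 196: [1, 2, 4, 7, 14, 28, 49, 98, 196]. For each d | 196:
  d = 1: 𝟙(1) · σ(196/1) = 1 · 399 = 399
  d = 2: 𝟙(2) · σ(196/2) = 1 · 171 = 171
  d = 4: 𝟙(4) · σ(196/4) = 1 · 57 = 57
  d = 7: 𝟙(7) · σ(196/7) = 1 · 56 = 56
  d = 14: 𝟙(14) · σ(196/14) = 1 · 24 = 24
  d = 28: 𝟙(28) · σ(196/28) = 1 · 8 = 8
  d = 49: 𝟙(49) · σ(196/49) = 1 · 7 = 7
  d = 98: 𝟙(98) · σ(196/98) = 1 · 3 = 3
  d = 196: 𝟙(196) · σ(196/196) = 1 · 1 = 1
Summing: (𝟙 * σ)(196) = 399 + 171 + 57 + 56 + 24 + 8 + 7 + 3 + 1 = 726.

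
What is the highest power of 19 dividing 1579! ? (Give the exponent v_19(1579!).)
v_19(1579!) = 87

Legendre's formula: v_p(n!) = Σ_{k ≥ 1} ⌊n / p^k⌋. For p = 19, n = 1579, the terms are:
  ⌊1579/19^1⌋ = ⌊1579/19⌋ = 83
  ⌊1579/19^2⌋ = ⌊1579/361⌋ = 4
(the next term ⌊1579/19^3⌋ = 0, terminating the sum). Summing: v_19(1579!) = 83 + 4 = 87.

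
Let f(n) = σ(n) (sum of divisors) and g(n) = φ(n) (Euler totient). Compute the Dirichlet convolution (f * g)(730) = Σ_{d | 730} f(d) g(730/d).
(σ * φ)(730) = 5840

Divisors of 730: [1, 2, 5, 10, 73, 146, 365, 730]. For each d | 730:
  d = 1: σ(1) · φ(730/1) = 1 · 288 = 288
  d = 2: σ(2) · φ(730/2) = 3 · 288 = 864
  d = 5: σ(5) · φ(730/5) = 6 · 72 = 432
  d = 10: σ(10) · φ(730/10) = 18 · 72 = 1296
  d = 73: σ(73) · φ(730/73) = 74 · 4 = 296
  d = 146: σ(146) · φ(730/146) = 222 · 4 = 888
  d = 365: σ(365) · φ(730/365) = 444 · 1 = 444
  d = 730: σ(730) · φ(730/730) = 1332 · 1 = 1332
Summing: (σ * φ)(730) = 288 + 864 + 432 + 1296 + 296 + 888 + 444 + 1332 = 5840.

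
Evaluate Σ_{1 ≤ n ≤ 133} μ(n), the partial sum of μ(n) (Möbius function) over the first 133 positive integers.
Σ_{n ≤ 133} μ(n) = -2

Compute μ(n) for each 1 ≤ n ≤ 133: μ(1) = 1, μ(2) = -1, μ(3) = -1, μ(4) = 0, μ(5) = -1, μ(6) = 1, μ(7) = -1, μ(8) = 0, μ(9) = 0, μ(10) = 1, μ(11) = -1, μ(12) = 0, μ(13) = -1, μ(14) = 1, μ(15) = 1, μ(16) = 0, μ(17) = -1, μ(18) = 0, μ(19) = -1, μ(20) = 0, μ(21) = 1, μ(22) = 1, μ(23) = -1, μ(24) = 0, μ(25) = 0, μ(26) = 1, μ(27) = 0, μ(28) = 0, μ(29) = -1, μ(30) = -1, μ(31) = -1, μ(32) = 0, μ(33) = 1, μ(34) = 1, μ(35) = 1, μ(36) = 0, μ(37) = -1, μ(38) = 1, μ(39) = 1, μ(40) = 0, μ(41) = -1, μ(42) = -1, μ(43) = -1, μ(44) = 0, μ(45) = 0, μ(46) = 1, μ(47) = -1, μ(48) = 0, μ(49) = 0, μ(50) = 0, μ(51) = 1, μ(52) = 0, μ(53) = -1, μ(54) = 0, μ(55) = 1, μ(56) = 0, μ(57) = 1, μ(58) = 1, μ(59) = -1, μ(60) = 0, μ(61) = -1, μ(62) = 1, μ(63) = 0, μ(64) = 0, μ(65) = 1, μ(66) = -1, μ(67) = -1, μ(68) = 0, μ(69) = 1, μ(70) = -1, μ(71) = -1, μ(72) = 0, μ(73) = -1, μ(74) = 1, μ(75) = 0, μ(76) = 0, μ(77) = 1, μ(78) = -1, μ(79) = -1, μ(80) = 0, μ(81) = 0, μ(82) = 1, μ(83) = -1, μ(84) = 0, μ(85) = 1, μ(86) = 1, μ(87) = 1, μ(88) = 0, μ(89) = -1, μ(90) = 0, μ(91) = 1, μ(92) = 0, μ(93) = 1, μ(94) = 1, μ(95) = 1, μ(96) = 0, μ(97) = -1, μ(98) = 0, μ(99) = 0, μ(100) = 0, μ(101) = -1, μ(102) = -1, μ(103) = -1, μ(104) = 0, μ(105) = -1, μ(106) = 1, μ(107) = -1, μ(108) = 0, μ(109) = -1, μ(110) = -1, μ(111) = 1, μ(112) = 0, μ(113) = -1, μ(114) = -1, μ(115) = 1, μ(116) = 0, μ(117) = 0, μ(118) = 1, μ(119) = 1, μ(120) = 0, μ(121) = 0, μ(122) = 1, μ(123) = 1, μ(124) = 0, μ(125) = 0, μ(126) = 0, μ(127) = -1, μ(128) = 0, μ(129) = 1, μ(130) = -1, μ(131) = -1, μ(132) = 0, μ(133) = 1. Summing all 133 values: -2. (Mertens function M(x) = Σ_{n ≤ x} μ(n); on average M(x) should be small (PNT ⟺ M(x) = o(x)).)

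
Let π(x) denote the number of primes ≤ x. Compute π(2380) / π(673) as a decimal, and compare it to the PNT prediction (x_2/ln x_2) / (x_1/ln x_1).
π(2380)/π(673) = 352/122 ≈ 2.8852;  PNT prediction ≈ 2.9619.

π(673) = 122 and π(2380) = 352, so π(2380)/π(673) ≈ 2.8852. The PNT-predicted ratio is (2380/ln(2380)) / (673/ln(673)) ≈ 2.9619. The two agree to within a few percent, as expected.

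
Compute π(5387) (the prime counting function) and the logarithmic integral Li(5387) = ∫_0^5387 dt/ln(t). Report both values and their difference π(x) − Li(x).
π(5387) = 710;  Li(5387) ≈ 729.52;  π(x) − Li(x) ≈ -19.52.

Direct count of primes ≤ 5387 gives π(5387) = 710. Numerical evaluation of the logarithmic integral gives Li(5387) ≈ 729.52. The difference π(x) − Li(x) ≈ -19.52 is typically negative for small/moderate x (Li(x) overestimates), though Littlewood's theorem shows this sign changes infinitely often.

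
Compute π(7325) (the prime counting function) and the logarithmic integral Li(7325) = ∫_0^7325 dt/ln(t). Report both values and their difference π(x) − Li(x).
π(7325) = 933;  Li(7325) ≈ 950.94;  π(x) − Li(x) ≈ -17.94.

Direct count of primes ≤ 7325 gives π(7325) = 933. Numerical evaluation of the logarithmic integral gives Li(7325) ≈ 950.94. The difference π(x) − Li(x) ≈ -17.94 is typically negative for small/moderate x (Li(x) overestimates), though Littlewood's theorem shows this sign changes infinitely often.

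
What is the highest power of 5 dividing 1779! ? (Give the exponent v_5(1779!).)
v_5(1779!) = 442

Legendre's formula: v_p(n!) = Σ_{k ≥ 1} ⌊n / p^k⌋. For p = 5, n = 1779, the terms are:
  ⌊1779/5^1⌋ = ⌊1779/5⌋ = 355
  ⌊1779/5^2⌋ = ⌊1779/25⌋ = 71
  ⌊1779/5^3⌋ = ⌊1779/125⌋ = 14
  ⌊1779/5^4⌋ = ⌊1779/625⌋ = 2
(the next term ⌊1779/5^5⌋ = 0, terminating the sum). Summing: v_5(1779!) = 355 + 71 + 14 + 2 = 442.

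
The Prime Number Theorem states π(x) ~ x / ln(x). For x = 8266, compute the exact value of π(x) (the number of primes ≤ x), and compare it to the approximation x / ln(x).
π(8266) = 1036;  x/ln(x) ≈ 916.42;  relative error ≈ 11.54%.

Directly count primes up to 8266: π(8266) = 1036. The PNT approximation gives 8266/ln(8266) ≈ 8266/9.01991 ≈ 916.42. Relative error (π(x) − x/ln(x)) / π(x) ≈ 11.54%; the approximation is known to undercount slightly (Li(x) is a better estimate).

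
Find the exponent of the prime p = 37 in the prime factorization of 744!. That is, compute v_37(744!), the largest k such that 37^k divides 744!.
v_37(744!) = 20

Legendre's formula: v_p(n!) = Σ_{k ≥ 1} ⌊n / p^k⌋. For p = 37, n = 744, the terms are:
  ⌊744/37^1⌋ = ⌊744/37⌋ = 20
(the next term ⌊744/37^2⌋ = 0, terminating the sum). Summing: v_37(744!) = 20 = 20.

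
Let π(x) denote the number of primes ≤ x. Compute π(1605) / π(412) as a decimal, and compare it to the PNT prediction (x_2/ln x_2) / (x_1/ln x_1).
π(1605)/π(412) = 252/80 ≈ 3.1500;  PNT prediction ≈ 3.1779.

π(412) = 80 and π(1605) = 252, so π(1605)/π(412) ≈ 3.1500. The PNT-predicted ratio is (1605/ln(1605)) / (412/ln(412)) ≈ 3.1779. The two agree to within a few percent, as expected.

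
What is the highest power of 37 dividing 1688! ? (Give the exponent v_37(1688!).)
v_37(1688!) = 46

Legendre's formula: v_p(n!) = Σ_{k ≥ 1} ⌊n / p^k⌋. For p = 37, n = 1688, the terms are:
  ⌊1688/37^1⌋ = ⌊1688/37⌋ = 45
  ⌊1688/37^2⌋ = ⌊1688/1369⌋ = 1
(the next term ⌊1688/37^3⌋ = 0, terminating the sum). Summing: v_37(1688!) = 45 + 1 = 46.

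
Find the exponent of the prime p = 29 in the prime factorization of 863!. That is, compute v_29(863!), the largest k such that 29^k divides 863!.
v_29(863!) = 30

Legendre's formula: v_p(n!) = Σ_{k ≥ 1} ⌊n / p^k⌋. For p = 29, n = 863, the terms are:
  ⌊863/29^1⌋ = ⌊863/29⌋ = 29
  ⌊863/29^2⌋ = ⌊863/841⌋ = 1
(the next term ⌊863/29^3⌋ = 0, terminating the sum). Summing: v_29(863!) = 29 + 1 = 30.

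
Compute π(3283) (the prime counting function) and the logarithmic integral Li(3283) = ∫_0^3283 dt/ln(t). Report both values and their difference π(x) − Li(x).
π(3283) = 462;  Li(3283) ≈ 477.91;  π(x) − Li(x) ≈ -15.91.

Direct count of primes ≤ 3283 gives π(3283) = 462. Numerical evaluation of the logarithmic integral gives Li(3283) ≈ 477.91. The difference π(x) − Li(x) ≈ -15.91 is typically negative for small/moderate x (Li(x) overestimates), though Littlewood's theorem shows this sign changes infinitely often.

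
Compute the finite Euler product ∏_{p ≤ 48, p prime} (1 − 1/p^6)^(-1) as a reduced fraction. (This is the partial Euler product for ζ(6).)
∏ = 739922824862544451640166694180680765476614483998462834502498139791315/727309058868145310276350820375862045292293308126790710400267935809536

The primes p ≤ 48 are [2, 3, 5, 7, 11, 13, 17, 19, 23, 29, 31, 37, 41, 43, 47]. For each prime, (1 − 1/p^6)^(-1) = p^6 / (p^6 − 1). The product is (1 − 1/2^6)^(-1), (1 − 1/3^6)^(-1), (1 − 1/5^6)^(-1), (1 − 1/7^6)^(-1), (1 − 1/11^6)^(-1), (1 − 1/13^6)^(-1), (1 − 1/17^6)^(-1), (1 − 1/19^6)^(-1), (1 − 1/23^6)^(-1), (1 − 1/29^6)^(-1), (1 − 1/31^6)^(-1), (1 − 1/37^6)^(-1), (1 − 1/41^6)^(-1), (1 − 1/43^6)^(-1), (1 − 1/47^6)^(-1) = ∏ p^6 / (p^6 − 1) = 739922824862544451640166694180680765476614483998462834502498139791315/727309058868145310276350820375862045292293308126790710400267935809536.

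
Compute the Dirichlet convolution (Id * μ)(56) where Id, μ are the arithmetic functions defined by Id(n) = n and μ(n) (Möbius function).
(Id * μ)(56) = 24

Divisors of 56: [1, 2, 4, 7, 8, 14, 28, 56]. For each d | 56:
  d = 1: Id(1) · μ(56/1) = 1 · 0 = 0
  d = 2: Id(2) · μ(56/2) = 2 · 0 = 0
  d = 4: Id(4) · μ(56/4) = 4 · 1 = 4
  d = 7: Id(7) · μ(56/7) = 7 · 0 = 0
  d = 8: Id(8) · μ(56/8) = 8 · -1 = -8
  d = 14: Id(14) · μ(56/14) = 14 · 0 = 0
  d = 28: Id(28) · μ(56/28) = 28 · -1 = -28
  d = 56: Id(56) · μ(56/56) = 56 · 1 = 56
Summing: (Id * μ)(56) = 0 + 0 + 4 + 0 + -8 + 0 + -28 + 56 = 24.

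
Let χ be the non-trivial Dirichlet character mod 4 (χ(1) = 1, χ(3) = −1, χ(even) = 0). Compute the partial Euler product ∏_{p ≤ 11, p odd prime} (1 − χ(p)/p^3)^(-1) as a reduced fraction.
∏ = 24457125/25252352

The odd primes p ≤ 11 are [3, 5, 7, 11]. For each, χ(p) = 1 if p ≡ 1 mod 4, χ(p) = −1 if p ≡ 3 mod 4. Taking (1 − χ(p)/p^3)^(-1) = p^3/(p^3 − χ(p)): (1 − (-1)/3^3)^(-1) · (1 − (1)/5^3)^(-1) · (1 − (-1)/7^3)^(-1) · (1 − (-1)/11^3)^(-1) = 24457125/25252352.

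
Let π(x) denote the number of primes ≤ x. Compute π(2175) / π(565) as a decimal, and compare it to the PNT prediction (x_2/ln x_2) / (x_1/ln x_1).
π(2175)/π(565) = 326/103 ≈ 3.1650;  PNT prediction ≈ 3.1743.

π(565) = 103 and π(2175) = 326, so π(2175)/π(565) ≈ 3.1650. The PNT-predicted ratio is (2175/ln(2175)) / (565/ln(565)) ≈ 3.1743. The two agree to within a few percent, as expected.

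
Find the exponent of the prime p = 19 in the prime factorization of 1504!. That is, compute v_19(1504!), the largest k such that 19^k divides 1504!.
v_19(1504!) = 83

Legendre's formula: v_p(n!) = Σ_{k ≥ 1} ⌊n / p^k⌋. For p = 19, n = 1504, the terms are:
  ⌊1504/19^1⌋ = ⌊1504/19⌋ = 79
  ⌊1504/19^2⌋ = ⌊1504/361⌋ = 4
(the next term ⌊1504/19^3⌋ = 0, terminating the sum). Summing: v_19(1504!) = 79 + 4 = 83.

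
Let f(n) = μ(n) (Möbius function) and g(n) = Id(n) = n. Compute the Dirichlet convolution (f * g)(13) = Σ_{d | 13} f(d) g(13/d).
(μ * Id)(13) = 12

Divisors of 13: [1, 13]. For each d | 13:
  d = 1: μ(1) · Id(13/1) = 1 · 13 = 13
  d = 13: μ(13) · Id(13/13) = -1 · 1 = -1
Summing: (μ * Id)(13) = 13 + -1 = 12.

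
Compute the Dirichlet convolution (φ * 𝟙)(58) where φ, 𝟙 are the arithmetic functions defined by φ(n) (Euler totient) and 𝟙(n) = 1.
(φ * 𝟙)(58) = 58

Divisors of 58: [1, 2, 29, 58]. For each d | 58:
  d = 1: φ(1) · 𝟙(58/1) = 1 · 1 = 1
  d = 2: φ(2) · 𝟙(58/2) = 1 · 1 = 1
  d = 29: φ(29) · 𝟙(58/29) = 28 · 1 = 28
  d = 58: φ(58) · 𝟙(58/58) = 28 · 1 = 28
Summing: (φ * 𝟙)(58) = 1 + 1 + 28 + 28 = 58.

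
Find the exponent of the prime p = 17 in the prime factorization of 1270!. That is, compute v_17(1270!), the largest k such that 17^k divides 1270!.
v_17(1270!) = 78

Legendre's formula: v_p(n!) = Σ_{k ≥ 1} ⌊n / p^k⌋. For p = 17, n = 1270, the terms are:
  ⌊1270/17^1⌋ = ⌊1270/17⌋ = 74
  ⌊1270/17^2⌋ = ⌊1270/289⌋ = 4
(the next term ⌊1270/17^3⌋ = 0, terminating the sum). Summing: v_17(1270!) = 74 + 4 = 78.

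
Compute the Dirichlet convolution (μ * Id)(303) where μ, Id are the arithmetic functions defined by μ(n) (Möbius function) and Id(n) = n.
(μ * Id)(303) = 200

Divisors of 303: [1, 3, 101, 303]. For each d | 303:
  d = 1: μ(1) · Id(303/1) = 1 · 303 = 303
  d = 3: μ(3) · Id(303/3) = -1 · 101 = -101
  d = 101: μ(101) · Id(303/101) = -1 · 3 = -3
  d = 303: μ(303) · Id(303/303) = 1 · 1 = 1
Summing: (μ * Id)(303) = 303 + -101 + -3 + 1 = 200.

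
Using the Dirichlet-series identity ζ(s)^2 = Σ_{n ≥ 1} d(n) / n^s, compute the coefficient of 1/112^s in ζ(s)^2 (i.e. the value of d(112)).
d(112) = 10

ζ(s)^2 = (Σ 1/m^s)(Σ 1/k^s). The coefficient of 1/n^s in the product is the number of ordered pairs (m, k) with mk = n, which equals d(n). For n = 112, divisors are [1, 2, 4, 7, 8, 14, 16, 28, 56, 112], so d(112) = 10.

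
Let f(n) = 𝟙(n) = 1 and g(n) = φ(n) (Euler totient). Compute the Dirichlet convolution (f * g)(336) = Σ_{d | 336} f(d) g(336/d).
(𝟙 * φ)(336) = 336

Divisors of 336: [1, 2, 3, 4, 6, 7, 8, 12, 14, 16, 21, 24, 28, 42, 48, 56, 84, 112, 168, 336]. For each d | 336:
  d = 1: 𝟙(1) · φ(336/1) = 1 · 96 = 96
  d = 2: 𝟙(2) · φ(336/2) = 1 · 48 = 48
  d = 3: 𝟙(3) · φ(336/3) = 1 · 48 = 48
  d = 4: 𝟙(4) · φ(336/4) = 1 · 24 = 24
  d = 6: 𝟙(6) · φ(336/6) = 1 · 24 = 24
  d = 7: 𝟙(7) · φ(336/7) = 1 · 16 = 16
  d = 8: 𝟙(8) · φ(336/8) = 1 · 12 = 12
  d = 12: 𝟙(12) · φ(336/12) = 1 · 12 = 12
  d = 14: 𝟙(14) · φ(336/14) = 1 · 8 = 8
  d = 16: 𝟙(16) · φ(336/16) = 1 · 12 = 12
  d = 21: 𝟙(21) · φ(336/21) = 1 · 8 = 8
  d = 24: 𝟙(24) · φ(336/24) = 1 · 6 = 6
  d = 28: 𝟙(28) · φ(336/28) = 1 · 4 = 4
  d = 42: 𝟙(42) · φ(336/42) = 1 · 4 = 4
  d = 48: 𝟙(48) · φ(336/48) = 1 · 6 = 6
  d = 56: 𝟙(56) · φ(336/56) = 1 · 2 = 2
  d = 84: 𝟙(84) · φ(336/84) = 1 · 2 = 2
  d = 112: 𝟙(112) · φ(336/112) = 1 · 2 = 2
  d = 168: 𝟙(168) · φ(336/168) = 1 · 1 = 1
  d = 336: 𝟙(336) · φ(336/336) = 1 · 1 = 1
Summing: (𝟙 * φ)(336) = 96 + 48 + 48 + 24 + 24 + 16 + 12 + 12 + 8 + 12 + 8 + 6 + 4 + 4 + 6 + 2 + 2 + 2 + 1 + 1 = 336.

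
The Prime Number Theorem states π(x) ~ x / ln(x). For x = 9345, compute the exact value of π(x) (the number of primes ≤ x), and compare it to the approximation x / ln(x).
π(9345) = 1157;  x/ln(x) ≈ 1022.14;  relative error ≈ 11.66%.

Directly count primes up to 9345: π(9345) = 1157. The PNT approximation gives 9345/ln(9345) ≈ 9345/9.14260 ≈ 1022.14. Relative error (π(x) − x/ln(x)) / π(x) ≈ 11.66%; the approximation is known to undercount slightly (Li(x) is a better estimate).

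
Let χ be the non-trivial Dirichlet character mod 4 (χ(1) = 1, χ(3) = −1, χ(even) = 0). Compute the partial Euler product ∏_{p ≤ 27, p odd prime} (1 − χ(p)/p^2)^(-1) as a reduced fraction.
∏ = 7900068038863/8628726988800

The odd primes p ≤ 27 are [3, 5, 7, 11, 13, 17, 19, 23]. For each, χ(p) = 1 if p ≡ 1 mod 4, χ(p) = −1 if p ≡ 3 mod 4. Taking (1 − χ(p)/p^2)^(-1) = p^2/(p^2 − χ(p)): (1 − (-1)/3^2)^(-1) · (1 − (1)/5^2)^(-1) · (1 − (-1)/7^2)^(-1) · (1 − (-1)/11^2)^(-1) · (1 − (1)/13^2)^(-1) · (1 − (1)/17^2)^(-1) · (1 − (-1)/19^2)^(-1) · (1 − (-1)/23^2)^(-1) = 7900068038863/8628726988800.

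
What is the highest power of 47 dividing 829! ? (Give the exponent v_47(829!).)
v_47(829!) = 17

Legendre's formula: v_p(n!) = Σ_{k ≥ 1} ⌊n / p^k⌋. For p = 47, n = 829, the terms are:
  ⌊829/47^1⌋ = ⌊829/47⌋ = 17
(the next term ⌊829/47^2⌋ = 0, terminating the sum). Summing: v_47(829!) = 17 = 17.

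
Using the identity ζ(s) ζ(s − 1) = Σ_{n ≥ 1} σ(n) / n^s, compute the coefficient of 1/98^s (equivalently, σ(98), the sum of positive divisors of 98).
σ(98) = 171

In the product (Σ m^0/m^s)(Σ k / k^s) = Σ (Σ_{d | n} d) / n^s, the coefficient of 1/n^s is σ(n) = Σ_{d | n} d. For n = 98, divisors are [1, 2, 7, 14, 49, 98]; summing: σ(98) = 171.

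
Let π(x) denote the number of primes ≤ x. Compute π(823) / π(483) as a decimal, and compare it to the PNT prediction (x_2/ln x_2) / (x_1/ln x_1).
π(823)/π(483) = 143/92 ≈ 1.5543;  PNT prediction ≈ 1.5687.

π(483) = 92 and π(823) = 143, so π(823)/π(483) ≈ 1.5543. The PNT-predicted ratio is (823/ln(823)) / (483/ln(483)) ≈ 1.5687. The two agree to within a few percent, as expected.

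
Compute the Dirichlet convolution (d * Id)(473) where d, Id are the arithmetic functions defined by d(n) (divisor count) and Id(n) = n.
(d * Id)(473) = 585

Divisors of 473: [1, 11, 43, 473]. For each d | 473:
  d = 1: d(1) · Id(473/1) = 1 · 473 = 473
  d = 11: d(11) · Id(473/11) = 2 · 43 = 86
  d = 43: d(43) · Id(473/43) = 2 · 11 = 22
  d = 473: d(473) · Id(473/473) = 4 · 1 = 4
Summing: (d * Id)(473) = 473 + 86 + 22 + 4 = 585.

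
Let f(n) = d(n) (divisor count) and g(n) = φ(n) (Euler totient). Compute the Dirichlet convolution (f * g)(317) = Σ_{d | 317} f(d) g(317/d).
(d * φ)(317) = 318

Divisors of 317: [1, 317]. For each d | 317:
  d = 1: d(1) · φ(317/1) = 1 · 316 = 316
  d = 317: d(317) · φ(317/317) = 2 · 1 = 2
Summing: (d * φ)(317) = 316 + 2 = 318.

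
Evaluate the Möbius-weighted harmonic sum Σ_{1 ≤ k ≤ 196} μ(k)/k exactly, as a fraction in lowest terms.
Σ μ(k)/k = -43277238338814707352435871087729404219364080007991120795068950289487278357/2094340804123062964635950016266159511607730554966537454865305011530672742866

Values of μ(k) for 1 ≤ k ≤ 196: μ(1) = 1, μ(2) = -1, μ(3) = -1, μ(5) = -1, μ(6) = 1, μ(7) = -1, μ(10) = 1, μ(11) = -1, μ(13) = -1, μ(14) = 1, μ(15) = 1, μ(17) = -1, μ(19) = -1, μ(21) = 1, μ(22) = 1, μ(23) = -1, μ(26) = 1, μ(29) = -1, μ(30) = -1, μ(31) = -1, μ(33) = 1, μ(34) = 1, μ(35) = 1, μ(37) = -1, μ(38) = 1, μ(39) = 1, μ(41) = -1, μ(42) = -1, μ(43) = -1, μ(46) = 1, μ(47) = -1, μ(51) = 1, μ(53) = -1, μ(55) = 1, μ(57) = 1, μ(58) = 1, μ(59) = -1, μ(61) = -1, μ(62) = 1, μ(65) = 1, μ(66) = -1, μ(67) = -1, μ(69) = 1, μ(70) = -1, μ(71) = -1, μ(73) = -1, μ(74) = 1, μ(77) = 1, μ(78) = -1, μ(79) = -1, μ(82) = 1, μ(83) = -1, μ(85) = 1, μ(86) = 1, μ(87) = 1, μ(89) = -1, μ(91) = 1, μ(93) = 1, μ(94) = 1, μ(95) = 1, μ(97) = -1, μ(101) = -1, μ(102) = -1, μ(103) = -1, μ(105) = -1, μ(106) = 1, μ(107) = -1, μ(109) = -1, μ(110) = -1, μ(111) = 1, μ(113) = -1, μ(114) = -1, μ(115) = 1, μ(118) = 1, μ(119) = 1, μ(122) = 1, μ(123) = 1, μ(127) = -1, μ(129) = 1, μ(130) = -1, μ(131) = -1, μ(133) = 1, μ(134) = 1, μ(137) = -1, μ(138) = -1, μ(139) = -1, μ(141) = 1, μ(142) = 1, μ(143) = 1, μ(145) = 1, μ(146) = 1, μ(149) = -1, μ(151) = -1, μ(154) = -1, μ(155) = 1, μ(157) = -1, μ(158) = 1, μ(159) = 1, μ(161) = 1, μ(163) = -1, μ(165) = -1, μ(166) = 1, μ(167) = -1, μ(170) = -1, μ(173) = -1, μ(174) = -1, μ(177) = 1, μ(178) = 1, μ(179) = -1, μ(181) = -1, μ(182) = -1, μ(183) = 1, μ(185) = 1, μ(186) = -1, μ(187) = 1, μ(190) = -1, μ(191) = -1, μ(193) = -1, μ(194) = 1, μ(195) = -1, with μ = 0 on non-squarefree integers. Summing μ(k)/k for k where μ(k) ≠ 0 gives -43277238338814707352435871087729404219364080007991120795068950289487278357/2094340804123062964635950016266159511607730554966537454865305011530672742866 ≈ -0.0207. (PNT ⟺ this sum → 0 as n → ∞.)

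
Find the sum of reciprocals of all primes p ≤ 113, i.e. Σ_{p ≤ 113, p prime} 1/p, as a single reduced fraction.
Σ 1/p = 58472171373748331322981543916880425472323867753/31610054640417607788145206291543662493274686990

π(113) = 30, so the primes ≤ 113 are [2, 3, 5, 7, 11, 13, 17, 19, 23, 29, 31, 37, 41, 43, 47, 53, 59, 61, 67, 71, 73, 79, 83, 89, 97, 101, 103, 107, 109, 113]. Summing 1/p over these primes: 58472171373748331322981543916880425472323867753/31610054640417607788145206291543662493274686990 ≈ 1.8498. Mertens estimate ln ln(113) + 0.2615 ≈ 1.8149.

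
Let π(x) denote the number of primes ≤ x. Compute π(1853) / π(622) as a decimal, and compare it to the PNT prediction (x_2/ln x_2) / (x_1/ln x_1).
π(1853)/π(622) = 283/114 ≈ 2.4825;  PNT prediction ≈ 2.5469.

π(622) = 114 and π(1853) = 283, so π(1853)/π(622) ≈ 2.4825. The PNT-predicted ratio is (1853/ln(1853)) / (622/ln(622)) ≈ 2.5469. The two agree to within a few percent, as expected.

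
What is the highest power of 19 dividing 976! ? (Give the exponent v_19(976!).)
v_19(976!) = 53

Legendre's formula: v_p(n!) = Σ_{k ≥ 1} ⌊n / p^k⌋. For p = 19, n = 976, the terms are:
  ⌊976/19^1⌋ = ⌊976/19⌋ = 51
  ⌊976/19^2⌋ = ⌊976/361⌋ = 2
(the next term ⌊976/19^3⌋ = 0, terminating the sum). Summing: v_19(976!) = 51 + 2 = 53.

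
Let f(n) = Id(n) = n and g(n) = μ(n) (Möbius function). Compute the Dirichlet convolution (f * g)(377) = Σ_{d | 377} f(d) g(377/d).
(Id * μ)(377) = 336

Divisors of 377: [1, 13, 29, 377]. For each d | 377:
  d = 1: Id(1) · μ(377/1) = 1 · 1 = 1
  d = 13: Id(13) · μ(377/13) = 13 · -1 = -13
  d = 29: Id(29) · μ(377/29) = 29 · -1 = -29
  d = 377: Id(377) · μ(377/377) = 377 · 1 = 377
Summing: (Id * μ)(377) = 1 + -13 + -29 + 377 = 336.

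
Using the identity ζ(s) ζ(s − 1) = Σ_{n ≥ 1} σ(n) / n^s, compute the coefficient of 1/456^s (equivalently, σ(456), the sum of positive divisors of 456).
σ(456) = 1200

In the product (Σ m^0/m^s)(Σ k / k^s) = Σ (Σ_{d | n} d) / n^s, the coefficient of 1/n^s is σ(n) = Σ_{d | n} d. For n = 456, divisors are [1, 2, 3, 4, 6, 8, 12, 19, 24, 38, 57, 76, 114, 152, 228, 456]; summing: σ(456) = 1200.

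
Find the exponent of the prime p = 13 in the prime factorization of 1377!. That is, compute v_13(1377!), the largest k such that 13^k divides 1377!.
v_13(1377!) = 113

Legendre's formula: v_p(n!) = Σ_{k ≥ 1} ⌊n / p^k⌋. For p = 13, n = 1377, the terms are:
  ⌊1377/13^1⌋ = ⌊1377/13⌋ = 105
  ⌊1377/13^2⌋ = ⌊1377/169⌋ = 8
(the next term ⌊1377/13^3⌋ = 0, terminating the sum). Summing: v_13(1377!) = 105 + 8 = 113.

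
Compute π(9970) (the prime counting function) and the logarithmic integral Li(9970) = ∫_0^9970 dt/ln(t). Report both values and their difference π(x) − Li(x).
π(9970) = 1228;  Li(9970) ≈ 1242.88;  π(x) − Li(x) ≈ -14.88.

Direct count of primes ≤ 9970 gives π(9970) = 1228. Numerical evaluation of the logarithmic integral gives Li(9970) ≈ 1242.88. The difference π(x) − Li(x) ≈ -14.88 is typically negative for small/moderate x (Li(x) overestimates), though Littlewood's theorem shows this sign changes infinitely often.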